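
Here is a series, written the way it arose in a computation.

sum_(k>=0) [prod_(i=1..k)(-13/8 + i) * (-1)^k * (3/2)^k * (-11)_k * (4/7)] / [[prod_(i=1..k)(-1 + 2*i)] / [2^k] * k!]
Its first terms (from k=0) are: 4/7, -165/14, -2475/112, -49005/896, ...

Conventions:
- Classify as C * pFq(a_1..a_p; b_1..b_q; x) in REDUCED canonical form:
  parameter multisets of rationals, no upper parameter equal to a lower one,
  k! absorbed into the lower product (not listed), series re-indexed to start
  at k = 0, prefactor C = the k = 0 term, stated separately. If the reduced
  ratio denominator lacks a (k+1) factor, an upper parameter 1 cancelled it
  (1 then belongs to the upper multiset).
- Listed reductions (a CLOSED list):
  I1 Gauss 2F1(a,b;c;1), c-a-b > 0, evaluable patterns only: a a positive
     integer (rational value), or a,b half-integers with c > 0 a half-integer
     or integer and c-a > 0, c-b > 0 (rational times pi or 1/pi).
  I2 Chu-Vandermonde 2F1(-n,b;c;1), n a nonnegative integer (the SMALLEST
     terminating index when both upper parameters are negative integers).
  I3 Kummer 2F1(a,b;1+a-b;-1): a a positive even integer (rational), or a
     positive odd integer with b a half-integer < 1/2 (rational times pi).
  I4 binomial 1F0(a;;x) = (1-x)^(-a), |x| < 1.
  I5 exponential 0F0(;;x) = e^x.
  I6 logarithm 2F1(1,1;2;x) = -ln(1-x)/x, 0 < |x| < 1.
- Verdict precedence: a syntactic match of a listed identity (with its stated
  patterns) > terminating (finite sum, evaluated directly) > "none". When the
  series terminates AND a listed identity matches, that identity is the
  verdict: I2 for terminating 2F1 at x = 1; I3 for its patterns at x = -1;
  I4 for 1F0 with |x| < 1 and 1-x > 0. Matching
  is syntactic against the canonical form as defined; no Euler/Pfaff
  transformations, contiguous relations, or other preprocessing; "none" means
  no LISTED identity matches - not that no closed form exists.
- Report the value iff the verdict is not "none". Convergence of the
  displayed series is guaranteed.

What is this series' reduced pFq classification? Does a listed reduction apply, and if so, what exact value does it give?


Prefactor 4/7, argument -3/2: 2F1 with upper {-11, -5/8} over lower {1/2}. Verdict: terminating at k = 11: the factor (-11)_k kills every later term; summing the 12 survivors is exact. Value: -1304996165075515/1367947083776.

Key step: x = (-3/2) and the running product (C = 4/7, x = -3/2) telescopes to a rising factorial.
Term ratio: r(k) = (-3/2) * (k-11) (k-5/8) / [(k+1/2) (k+1)] - poly over poly, x = (-3/2) from leading terms; C = 4/7 at k = 0.


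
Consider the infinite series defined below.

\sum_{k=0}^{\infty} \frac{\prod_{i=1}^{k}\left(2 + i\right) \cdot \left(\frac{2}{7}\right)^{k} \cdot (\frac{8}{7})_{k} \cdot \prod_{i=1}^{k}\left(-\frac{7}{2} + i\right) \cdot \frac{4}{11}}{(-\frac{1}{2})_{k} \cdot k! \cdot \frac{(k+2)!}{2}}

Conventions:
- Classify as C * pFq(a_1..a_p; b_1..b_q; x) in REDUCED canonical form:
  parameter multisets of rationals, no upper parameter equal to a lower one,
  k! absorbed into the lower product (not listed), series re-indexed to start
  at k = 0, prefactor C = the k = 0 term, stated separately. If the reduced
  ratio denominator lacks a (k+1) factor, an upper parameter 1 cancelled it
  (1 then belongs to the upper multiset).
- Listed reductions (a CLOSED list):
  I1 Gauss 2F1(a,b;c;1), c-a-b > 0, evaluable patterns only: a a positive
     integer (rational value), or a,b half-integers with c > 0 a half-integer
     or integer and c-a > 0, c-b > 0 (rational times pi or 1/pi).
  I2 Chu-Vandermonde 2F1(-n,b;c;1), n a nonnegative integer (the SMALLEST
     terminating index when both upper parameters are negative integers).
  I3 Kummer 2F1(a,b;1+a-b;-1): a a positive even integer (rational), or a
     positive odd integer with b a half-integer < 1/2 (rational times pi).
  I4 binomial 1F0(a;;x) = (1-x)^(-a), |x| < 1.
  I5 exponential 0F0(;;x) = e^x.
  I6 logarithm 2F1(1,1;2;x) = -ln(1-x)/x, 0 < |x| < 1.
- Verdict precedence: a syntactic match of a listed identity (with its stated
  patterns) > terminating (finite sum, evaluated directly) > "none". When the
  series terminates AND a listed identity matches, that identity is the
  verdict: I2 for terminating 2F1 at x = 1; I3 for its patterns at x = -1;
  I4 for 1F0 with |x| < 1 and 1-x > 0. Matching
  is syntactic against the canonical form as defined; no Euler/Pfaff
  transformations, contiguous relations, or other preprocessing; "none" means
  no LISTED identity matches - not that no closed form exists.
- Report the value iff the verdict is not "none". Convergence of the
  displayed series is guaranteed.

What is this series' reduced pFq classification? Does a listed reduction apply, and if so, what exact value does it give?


At argument \frac{2}{7}: a 2F1 with upper {-\frac{5}{2}, \frac{8}{7}}, lower {-\frac{1}{2}}, scaled by C = \frac{4}{11}. Verdict: none - this 2F1 at x = \frac{2}{7} matches no listed pattern, and upper {-\frac{5}{2}, \frac{8}{7}} holds no stopper.

Key observation: from the first term \frac{4}{11}: the running product (C = 4/11) telescopes to a rising factorial.
Adjacent-term ratio: r(k) = \frac{2}{7} * (k-\frac{5}{2}) (k+\frac{8}{7}) / [(k-\frac{1}{2}) (k+1)] - rational in k. x = \frac{2}{7}; t_0 = \frac{4}{11}; negate the roots.


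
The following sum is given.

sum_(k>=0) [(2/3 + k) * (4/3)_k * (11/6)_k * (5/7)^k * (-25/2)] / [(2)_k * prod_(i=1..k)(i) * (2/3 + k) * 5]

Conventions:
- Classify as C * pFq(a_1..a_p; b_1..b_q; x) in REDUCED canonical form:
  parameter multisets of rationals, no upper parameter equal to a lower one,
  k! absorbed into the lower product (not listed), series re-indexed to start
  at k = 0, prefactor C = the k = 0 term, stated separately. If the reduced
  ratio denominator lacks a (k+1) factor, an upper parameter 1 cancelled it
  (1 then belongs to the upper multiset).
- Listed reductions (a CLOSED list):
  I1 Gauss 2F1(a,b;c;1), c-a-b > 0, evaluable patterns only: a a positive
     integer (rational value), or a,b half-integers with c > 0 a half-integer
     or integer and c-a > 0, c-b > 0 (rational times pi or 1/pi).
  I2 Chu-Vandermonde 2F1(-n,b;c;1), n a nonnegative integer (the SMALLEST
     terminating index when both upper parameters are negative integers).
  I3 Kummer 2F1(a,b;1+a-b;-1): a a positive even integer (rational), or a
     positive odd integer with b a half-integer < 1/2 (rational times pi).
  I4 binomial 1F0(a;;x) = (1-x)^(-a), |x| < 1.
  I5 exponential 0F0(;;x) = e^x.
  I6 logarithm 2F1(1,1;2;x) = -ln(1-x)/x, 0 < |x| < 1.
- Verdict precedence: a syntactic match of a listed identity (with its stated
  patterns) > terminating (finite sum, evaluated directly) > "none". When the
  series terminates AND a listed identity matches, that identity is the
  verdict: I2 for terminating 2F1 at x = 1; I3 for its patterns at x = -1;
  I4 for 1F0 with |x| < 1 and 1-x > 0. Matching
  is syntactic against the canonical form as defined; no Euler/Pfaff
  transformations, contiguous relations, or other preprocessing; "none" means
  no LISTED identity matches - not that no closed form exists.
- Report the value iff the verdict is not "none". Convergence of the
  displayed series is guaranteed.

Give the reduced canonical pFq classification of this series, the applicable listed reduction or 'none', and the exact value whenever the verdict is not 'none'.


Structural cue: t_0 = -5/2 here, and the constant factors (prefactor -5/2) combine into one prefactor.
Adjacent-term ratio: r(k) = (5/7) * (k+4/3) (k+11/6) / [(k+2) (k+1)] - poly over poly, x = (5/7) from leading terms; C = -5/2 at k = 0.

Classification (C = -5/2): 2F1 with upper {4/3, 11/6}, lower {2}, argument x = 5/7. Verdict: none - this 2F1 at x = 5/7 matches no listed pattern, and upper {4/3, 11/6} holds no stopper.


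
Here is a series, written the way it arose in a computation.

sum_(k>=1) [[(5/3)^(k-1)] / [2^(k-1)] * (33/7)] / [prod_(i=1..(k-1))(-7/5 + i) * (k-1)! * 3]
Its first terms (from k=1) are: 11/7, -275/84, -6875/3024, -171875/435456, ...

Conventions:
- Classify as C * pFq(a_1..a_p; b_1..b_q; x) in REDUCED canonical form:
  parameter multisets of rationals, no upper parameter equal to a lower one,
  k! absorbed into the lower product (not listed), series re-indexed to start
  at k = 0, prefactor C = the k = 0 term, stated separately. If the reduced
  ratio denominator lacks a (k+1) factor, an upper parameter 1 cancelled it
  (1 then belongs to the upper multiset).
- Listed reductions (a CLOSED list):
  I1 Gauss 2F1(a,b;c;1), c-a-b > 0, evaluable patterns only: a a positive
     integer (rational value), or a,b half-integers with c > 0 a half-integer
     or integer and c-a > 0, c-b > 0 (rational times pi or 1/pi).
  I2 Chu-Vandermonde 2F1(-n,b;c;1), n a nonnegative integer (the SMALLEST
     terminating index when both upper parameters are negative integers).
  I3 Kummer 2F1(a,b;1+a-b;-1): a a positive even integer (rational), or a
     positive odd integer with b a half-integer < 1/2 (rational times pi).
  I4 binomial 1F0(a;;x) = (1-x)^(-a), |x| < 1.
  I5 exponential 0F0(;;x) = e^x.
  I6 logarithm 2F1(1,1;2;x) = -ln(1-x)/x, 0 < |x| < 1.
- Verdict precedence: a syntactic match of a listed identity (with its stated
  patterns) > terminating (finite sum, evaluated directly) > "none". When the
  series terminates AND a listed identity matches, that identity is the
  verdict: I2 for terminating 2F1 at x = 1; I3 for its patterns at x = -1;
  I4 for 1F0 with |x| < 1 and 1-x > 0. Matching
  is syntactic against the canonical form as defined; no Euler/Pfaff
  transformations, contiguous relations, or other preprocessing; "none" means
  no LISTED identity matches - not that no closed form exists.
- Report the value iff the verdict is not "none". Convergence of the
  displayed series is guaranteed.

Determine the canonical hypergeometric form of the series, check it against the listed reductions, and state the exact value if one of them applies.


Prefactor 11/7, argument 5/6: 0F1 with upper {-} over lower {-2/5}. Verdict: none - this 0F1 at x = 5/6 matches no listed pattern, and upper {-} holds no stopper.

First insight: x = (5/6) and the lower running product (C = 11/7) is a rising factorial.
Term ratio: r(k) = (5/6) * 1 / [(k-2/5) (k+1)] - poly over poly, x = (5/6) from leading terms; C = 11/7 at k = 0.


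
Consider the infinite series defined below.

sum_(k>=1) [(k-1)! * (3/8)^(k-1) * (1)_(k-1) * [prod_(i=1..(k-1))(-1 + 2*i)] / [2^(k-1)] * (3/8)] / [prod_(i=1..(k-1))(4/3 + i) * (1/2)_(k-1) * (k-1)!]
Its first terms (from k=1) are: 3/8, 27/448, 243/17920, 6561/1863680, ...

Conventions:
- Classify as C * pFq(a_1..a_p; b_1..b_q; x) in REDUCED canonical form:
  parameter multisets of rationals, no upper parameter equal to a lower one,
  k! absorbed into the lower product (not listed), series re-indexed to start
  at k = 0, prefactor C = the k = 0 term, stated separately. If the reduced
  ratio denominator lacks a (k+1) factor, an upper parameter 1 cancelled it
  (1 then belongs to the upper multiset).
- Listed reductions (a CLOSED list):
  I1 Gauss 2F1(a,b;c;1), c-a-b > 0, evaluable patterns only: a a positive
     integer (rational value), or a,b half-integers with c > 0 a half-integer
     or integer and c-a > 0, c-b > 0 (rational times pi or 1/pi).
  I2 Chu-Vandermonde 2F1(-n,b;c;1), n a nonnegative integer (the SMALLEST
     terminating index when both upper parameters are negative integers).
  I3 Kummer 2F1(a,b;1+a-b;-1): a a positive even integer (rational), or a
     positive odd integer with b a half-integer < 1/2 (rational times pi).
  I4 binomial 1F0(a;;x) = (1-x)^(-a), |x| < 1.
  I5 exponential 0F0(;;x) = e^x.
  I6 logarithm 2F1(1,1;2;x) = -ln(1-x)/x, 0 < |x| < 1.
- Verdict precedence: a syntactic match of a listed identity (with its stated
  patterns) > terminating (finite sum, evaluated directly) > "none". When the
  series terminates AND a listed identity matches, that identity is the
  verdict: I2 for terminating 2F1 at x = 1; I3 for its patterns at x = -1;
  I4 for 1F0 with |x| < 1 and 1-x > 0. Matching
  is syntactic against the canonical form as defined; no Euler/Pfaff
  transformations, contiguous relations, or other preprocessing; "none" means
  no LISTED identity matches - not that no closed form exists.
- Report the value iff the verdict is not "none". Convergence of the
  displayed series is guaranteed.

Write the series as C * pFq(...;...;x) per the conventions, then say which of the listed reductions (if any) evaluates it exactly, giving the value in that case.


This is 3/8 * 2F1(1, 1; 7/3; 3/8) in reduced canonical form. Verdict: none - this 2F1 at x = 3/8 matches no listed pattern, and upper {1, 1} holds no stopper.

Structural cue: from the first term 3/8: the factorial ratio (C = 3/8, x = 3/8) (k+a-1)!/(a-1)! is a rising factorial (a)_k.
Term ratio: r(k) = (3/8) * (k+1) (k+1) / [(k+7/3) (k+1)] - poly over poly, x = (3/8) from leading terms; C = 3/8 at k = 0.


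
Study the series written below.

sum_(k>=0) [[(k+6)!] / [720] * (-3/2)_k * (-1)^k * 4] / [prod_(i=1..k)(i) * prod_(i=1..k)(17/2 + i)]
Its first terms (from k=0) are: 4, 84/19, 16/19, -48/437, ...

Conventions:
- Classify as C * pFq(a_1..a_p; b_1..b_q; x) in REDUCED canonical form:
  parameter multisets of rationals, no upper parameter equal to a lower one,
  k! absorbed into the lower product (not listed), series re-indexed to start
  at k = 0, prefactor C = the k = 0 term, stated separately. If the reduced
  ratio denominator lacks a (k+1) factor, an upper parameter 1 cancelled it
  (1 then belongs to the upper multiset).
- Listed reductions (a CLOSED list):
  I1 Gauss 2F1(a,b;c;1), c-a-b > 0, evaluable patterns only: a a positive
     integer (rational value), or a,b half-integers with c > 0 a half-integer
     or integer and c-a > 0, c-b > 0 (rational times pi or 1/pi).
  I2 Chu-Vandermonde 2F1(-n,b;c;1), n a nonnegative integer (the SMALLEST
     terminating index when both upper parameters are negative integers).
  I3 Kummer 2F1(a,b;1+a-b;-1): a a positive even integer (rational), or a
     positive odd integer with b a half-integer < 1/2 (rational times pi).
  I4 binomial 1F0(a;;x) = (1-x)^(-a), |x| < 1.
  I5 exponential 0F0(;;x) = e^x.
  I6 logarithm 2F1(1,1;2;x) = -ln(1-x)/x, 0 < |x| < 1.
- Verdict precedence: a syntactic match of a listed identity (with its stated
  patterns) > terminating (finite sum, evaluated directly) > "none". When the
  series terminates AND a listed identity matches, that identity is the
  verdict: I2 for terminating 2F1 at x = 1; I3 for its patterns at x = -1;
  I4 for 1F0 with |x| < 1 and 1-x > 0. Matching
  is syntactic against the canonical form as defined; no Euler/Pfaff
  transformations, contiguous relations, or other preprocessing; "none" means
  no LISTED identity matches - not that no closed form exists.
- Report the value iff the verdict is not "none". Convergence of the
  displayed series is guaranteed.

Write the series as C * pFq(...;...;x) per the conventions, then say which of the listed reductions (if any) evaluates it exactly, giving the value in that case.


Classification (C = 4): 2F1 with upper {-3/2, 7}, lower {19/2}, argument x = -1. Verdict (x = -1): the Kummer evaluation I3 applies (x = -1; c = 19/2 equals 1+a-b for upper {-3/2, 7}: listed pattern). Hence: (765765/262144) * pi.

The tell: t_0 being 4, the factorial ratio (C = 4) (k+a-1)!/(a-1)! is a rising factorial (a)_k.
Adjacent-term ratio: r(k) = (-1) * (k-3/2) (k+7) / [(k+19/2) (k+1)] - rational; roots negated = parameters, x = (-1), C = 4.


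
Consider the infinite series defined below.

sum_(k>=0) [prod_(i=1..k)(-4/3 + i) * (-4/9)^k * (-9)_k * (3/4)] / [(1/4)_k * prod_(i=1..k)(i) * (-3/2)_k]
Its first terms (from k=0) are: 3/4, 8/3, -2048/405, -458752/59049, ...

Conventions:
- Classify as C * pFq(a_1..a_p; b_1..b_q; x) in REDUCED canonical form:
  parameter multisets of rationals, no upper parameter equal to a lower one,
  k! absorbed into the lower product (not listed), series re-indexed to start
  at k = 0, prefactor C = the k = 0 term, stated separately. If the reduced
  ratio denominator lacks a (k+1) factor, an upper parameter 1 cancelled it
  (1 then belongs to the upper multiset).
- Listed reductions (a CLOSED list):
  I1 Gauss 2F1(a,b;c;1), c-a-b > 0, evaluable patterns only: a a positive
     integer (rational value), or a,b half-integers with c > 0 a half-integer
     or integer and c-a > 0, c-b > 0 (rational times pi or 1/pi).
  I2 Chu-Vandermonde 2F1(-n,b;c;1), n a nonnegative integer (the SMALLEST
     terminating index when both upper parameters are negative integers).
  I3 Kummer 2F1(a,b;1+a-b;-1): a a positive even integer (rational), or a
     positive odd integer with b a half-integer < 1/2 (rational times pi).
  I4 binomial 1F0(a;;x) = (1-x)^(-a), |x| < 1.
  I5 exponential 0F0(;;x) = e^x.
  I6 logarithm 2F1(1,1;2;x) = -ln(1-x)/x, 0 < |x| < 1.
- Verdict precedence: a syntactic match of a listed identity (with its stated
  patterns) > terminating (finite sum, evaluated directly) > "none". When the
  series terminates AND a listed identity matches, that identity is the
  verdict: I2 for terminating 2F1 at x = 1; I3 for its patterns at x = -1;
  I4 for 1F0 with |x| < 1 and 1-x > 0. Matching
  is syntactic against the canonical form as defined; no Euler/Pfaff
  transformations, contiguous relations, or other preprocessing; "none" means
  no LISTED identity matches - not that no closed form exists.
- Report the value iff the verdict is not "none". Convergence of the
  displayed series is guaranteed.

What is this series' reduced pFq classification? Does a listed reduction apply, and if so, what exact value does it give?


Key observation: with t_0 = 3/4, the running product (C = 3/4, x = -4/9) telescopes to a rising factorial.
Term ratio: r(k) = (-4/9) * (k-9) (k-1/3) / [(k-3/2) (k+1/4) (k+1)] ; factor over Q: parameters, x = (-4/9), and C = 3/4.

Reduced: x = -4/9, 2F2, upper = {-9, -1/3}, lower = {-3/2, 1/4}, C = 3/4. Verdict: terminating - no listed pattern fits, but -9 in the upper list cuts the series at k = 9; direct evaluation. Value: -679969494776193806422954913/53495470785338101880860500.


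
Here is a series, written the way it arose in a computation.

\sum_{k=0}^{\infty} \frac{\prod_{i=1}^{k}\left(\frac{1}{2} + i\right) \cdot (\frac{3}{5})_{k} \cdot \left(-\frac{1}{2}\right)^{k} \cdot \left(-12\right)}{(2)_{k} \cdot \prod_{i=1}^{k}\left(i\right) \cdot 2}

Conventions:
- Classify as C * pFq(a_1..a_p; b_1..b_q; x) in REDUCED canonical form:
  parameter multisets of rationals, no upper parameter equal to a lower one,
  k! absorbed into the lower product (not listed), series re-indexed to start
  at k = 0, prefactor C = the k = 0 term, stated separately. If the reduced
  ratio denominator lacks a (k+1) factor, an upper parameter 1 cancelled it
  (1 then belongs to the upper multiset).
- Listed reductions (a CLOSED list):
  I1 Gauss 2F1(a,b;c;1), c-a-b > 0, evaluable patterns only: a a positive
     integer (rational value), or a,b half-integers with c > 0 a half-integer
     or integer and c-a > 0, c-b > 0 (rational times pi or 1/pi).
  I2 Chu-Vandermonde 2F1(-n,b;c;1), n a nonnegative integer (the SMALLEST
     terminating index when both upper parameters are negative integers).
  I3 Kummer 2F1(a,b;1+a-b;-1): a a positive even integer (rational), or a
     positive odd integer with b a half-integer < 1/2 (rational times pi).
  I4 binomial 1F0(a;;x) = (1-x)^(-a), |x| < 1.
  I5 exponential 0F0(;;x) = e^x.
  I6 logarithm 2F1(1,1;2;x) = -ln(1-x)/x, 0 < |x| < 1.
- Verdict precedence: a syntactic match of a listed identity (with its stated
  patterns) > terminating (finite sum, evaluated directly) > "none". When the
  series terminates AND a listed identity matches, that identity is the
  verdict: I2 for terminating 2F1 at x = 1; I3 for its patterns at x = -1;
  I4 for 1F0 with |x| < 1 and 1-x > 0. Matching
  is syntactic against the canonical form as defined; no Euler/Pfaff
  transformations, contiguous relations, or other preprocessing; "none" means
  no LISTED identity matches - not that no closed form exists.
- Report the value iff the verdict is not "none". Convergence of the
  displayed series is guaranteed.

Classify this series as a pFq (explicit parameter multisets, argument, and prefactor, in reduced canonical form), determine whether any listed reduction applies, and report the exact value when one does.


This is -6 * 2F1(\frac{3}{5}, \frac{3}{2}; 2; -\frac{1}{2}) in reduced canonical form. Verdict: none here - no I1-I6 shape fits x = -\frac{1}{2} with lower {2}.

Structural cue: t_0 = -6 here, and the constant factors (C = -6) combine into one prefactor.
Ratio: r(k) = -\frac{1}{2} * (k+\frac{3}{5}) (k+\frac{3}{2}) / [(k+2) (k+1)] - rational; roots negated = parameters, x = -\frac{1}{2}, C = -6.


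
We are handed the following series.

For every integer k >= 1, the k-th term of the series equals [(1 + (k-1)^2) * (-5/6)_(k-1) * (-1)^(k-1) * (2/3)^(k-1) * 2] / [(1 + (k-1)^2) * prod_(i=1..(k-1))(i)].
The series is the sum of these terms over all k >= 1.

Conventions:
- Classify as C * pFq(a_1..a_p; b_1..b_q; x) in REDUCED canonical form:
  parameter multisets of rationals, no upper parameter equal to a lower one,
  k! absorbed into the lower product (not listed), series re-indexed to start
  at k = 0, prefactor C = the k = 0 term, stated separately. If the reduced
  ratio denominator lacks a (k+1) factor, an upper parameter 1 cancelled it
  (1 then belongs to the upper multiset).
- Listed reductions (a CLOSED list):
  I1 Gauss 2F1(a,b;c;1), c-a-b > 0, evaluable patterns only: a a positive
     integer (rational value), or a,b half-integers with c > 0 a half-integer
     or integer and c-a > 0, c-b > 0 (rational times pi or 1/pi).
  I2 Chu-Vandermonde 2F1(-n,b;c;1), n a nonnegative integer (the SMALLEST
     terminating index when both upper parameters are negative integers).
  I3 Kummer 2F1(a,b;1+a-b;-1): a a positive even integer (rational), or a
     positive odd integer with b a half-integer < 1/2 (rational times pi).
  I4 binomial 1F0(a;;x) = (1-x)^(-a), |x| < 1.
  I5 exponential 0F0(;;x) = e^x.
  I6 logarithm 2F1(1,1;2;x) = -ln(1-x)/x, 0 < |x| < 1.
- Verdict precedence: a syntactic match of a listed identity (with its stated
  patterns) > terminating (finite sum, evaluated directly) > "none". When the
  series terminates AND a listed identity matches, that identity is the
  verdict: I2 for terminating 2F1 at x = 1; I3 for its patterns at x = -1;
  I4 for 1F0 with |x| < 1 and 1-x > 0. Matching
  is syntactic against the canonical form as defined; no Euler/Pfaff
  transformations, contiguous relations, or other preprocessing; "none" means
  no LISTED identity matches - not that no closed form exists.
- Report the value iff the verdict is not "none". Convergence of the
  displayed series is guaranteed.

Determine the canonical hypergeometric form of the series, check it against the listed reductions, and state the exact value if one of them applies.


Classification (C = 2): 1F0 with upper {-5/6}, lower {-}, argument x = -2/3. Verdict at x = -2/3: binomial (I4) matches (the 1F0 binomial series: exponent 5/6, x = -2/3). Its exact value is 2 * (5/3)^(5/6).

Key step: t_0 being 2, striking the common factor k^2 + 1 reduces the term (prefactor 2).
Step ratio: r(k) = (-2/3) * (k-5/6) / [(k+1)] - rational; roots negated = parameters, x = (-2/3), C = 2.


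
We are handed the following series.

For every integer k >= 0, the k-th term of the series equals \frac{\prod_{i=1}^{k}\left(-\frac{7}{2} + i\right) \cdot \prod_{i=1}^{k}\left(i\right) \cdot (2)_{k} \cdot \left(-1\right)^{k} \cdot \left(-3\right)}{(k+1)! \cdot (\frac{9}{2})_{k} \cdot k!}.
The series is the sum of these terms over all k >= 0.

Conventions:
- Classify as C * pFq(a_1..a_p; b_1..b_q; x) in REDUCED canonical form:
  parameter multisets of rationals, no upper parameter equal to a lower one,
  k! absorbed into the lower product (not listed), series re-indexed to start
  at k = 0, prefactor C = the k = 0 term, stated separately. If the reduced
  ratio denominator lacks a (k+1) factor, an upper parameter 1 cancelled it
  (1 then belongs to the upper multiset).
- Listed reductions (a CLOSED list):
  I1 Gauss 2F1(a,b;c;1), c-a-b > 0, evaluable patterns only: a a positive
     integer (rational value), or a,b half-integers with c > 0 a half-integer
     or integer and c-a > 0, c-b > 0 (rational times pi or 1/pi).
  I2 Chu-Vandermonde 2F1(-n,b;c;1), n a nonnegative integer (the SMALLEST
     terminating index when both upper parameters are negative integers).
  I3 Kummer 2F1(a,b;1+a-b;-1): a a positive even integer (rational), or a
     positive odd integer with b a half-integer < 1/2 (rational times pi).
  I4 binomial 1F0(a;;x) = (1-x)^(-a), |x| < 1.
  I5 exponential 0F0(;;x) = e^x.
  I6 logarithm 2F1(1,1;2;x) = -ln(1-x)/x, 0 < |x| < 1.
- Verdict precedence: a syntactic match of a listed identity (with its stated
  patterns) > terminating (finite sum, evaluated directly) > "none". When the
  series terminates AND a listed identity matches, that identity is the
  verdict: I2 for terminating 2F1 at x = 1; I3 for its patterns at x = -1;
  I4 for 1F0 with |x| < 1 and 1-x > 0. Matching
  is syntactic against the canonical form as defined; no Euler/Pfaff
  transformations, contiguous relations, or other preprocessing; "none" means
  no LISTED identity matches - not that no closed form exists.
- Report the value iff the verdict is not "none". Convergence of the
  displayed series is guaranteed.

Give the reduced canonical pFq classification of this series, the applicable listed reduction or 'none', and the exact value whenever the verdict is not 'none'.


Canonical form: C = -3 times 2F1 with upper {-\frac{5}{2}, 1}, lower {\frac{9}{2}}, x = -1. Verdict: Kummer (I3) applies (x = -1; c = \frac{9}{2} equals 1+a-b for upper {-\frac{5}{2}, 1}: listed pattern). Its exact value is \left(-\frac{105}{64}\right) \cdot \pi.

Key step: from the first term -3: the parameter 2 appears in both the upper and lower lists and cancels.
Consecutive-term ratio: r(k) = -1 * (k-\frac{5}{2}) (k+1) / [(k+\frac{9}{2}) (k+1)] ; factor over Q: parameters, x = -1, and C = -3.


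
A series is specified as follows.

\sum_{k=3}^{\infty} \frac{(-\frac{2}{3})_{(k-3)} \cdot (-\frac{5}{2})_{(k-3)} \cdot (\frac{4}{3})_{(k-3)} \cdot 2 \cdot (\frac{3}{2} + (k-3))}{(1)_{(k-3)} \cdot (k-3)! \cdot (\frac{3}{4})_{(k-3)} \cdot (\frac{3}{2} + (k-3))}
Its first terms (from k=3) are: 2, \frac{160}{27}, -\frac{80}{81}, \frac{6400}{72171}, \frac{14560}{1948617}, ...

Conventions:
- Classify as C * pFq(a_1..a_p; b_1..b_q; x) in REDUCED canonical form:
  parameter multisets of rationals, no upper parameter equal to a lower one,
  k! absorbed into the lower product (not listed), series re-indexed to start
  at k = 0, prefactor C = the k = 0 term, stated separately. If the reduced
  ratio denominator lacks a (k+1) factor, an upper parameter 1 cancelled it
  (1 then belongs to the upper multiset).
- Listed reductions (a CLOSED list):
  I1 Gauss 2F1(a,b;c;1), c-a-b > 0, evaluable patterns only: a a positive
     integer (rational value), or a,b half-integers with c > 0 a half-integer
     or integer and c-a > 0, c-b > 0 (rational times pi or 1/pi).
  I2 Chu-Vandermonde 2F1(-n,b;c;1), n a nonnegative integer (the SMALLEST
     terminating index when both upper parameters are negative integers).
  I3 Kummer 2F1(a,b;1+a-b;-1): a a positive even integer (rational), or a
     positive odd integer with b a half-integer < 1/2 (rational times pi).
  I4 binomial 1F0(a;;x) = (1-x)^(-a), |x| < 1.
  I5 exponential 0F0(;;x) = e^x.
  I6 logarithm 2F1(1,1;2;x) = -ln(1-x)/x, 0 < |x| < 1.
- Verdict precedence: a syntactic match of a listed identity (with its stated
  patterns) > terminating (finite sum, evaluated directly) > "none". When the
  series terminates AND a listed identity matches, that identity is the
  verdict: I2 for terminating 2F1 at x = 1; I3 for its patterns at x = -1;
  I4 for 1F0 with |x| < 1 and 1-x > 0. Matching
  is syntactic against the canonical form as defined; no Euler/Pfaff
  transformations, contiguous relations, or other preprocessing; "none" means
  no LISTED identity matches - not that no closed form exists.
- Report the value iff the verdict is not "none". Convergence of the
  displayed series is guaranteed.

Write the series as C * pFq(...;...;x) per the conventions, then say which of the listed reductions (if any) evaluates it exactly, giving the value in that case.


At argument 1: a 3F2 with upper {-\frac{5}{2}, -\frac{2}{3}, \frac{4}{3}}, lower {\frac{3}{4}, 1}, scaled by C = 2. Verdict: none. No listed pattern accepts 3F2(-\frac{5}{2}, -\frac{2}{3}, \frac{4}{3}; \frac{3}{4}, 1; 1).

The tell: t_0 being 2, k + 3/2 divides numerator and denominator alike; prefactor 2 after cancelling.
Step ratio: r(k) = 1 * (k-\frac{5}{2}) (k-\frac{2}{3}) (k+\frac{4}{3}) / [(k+\frac{3}{4}) (k+1) (k+1)] - poly over poly, x = 1 from leading terms; C = 2 at k = 0.


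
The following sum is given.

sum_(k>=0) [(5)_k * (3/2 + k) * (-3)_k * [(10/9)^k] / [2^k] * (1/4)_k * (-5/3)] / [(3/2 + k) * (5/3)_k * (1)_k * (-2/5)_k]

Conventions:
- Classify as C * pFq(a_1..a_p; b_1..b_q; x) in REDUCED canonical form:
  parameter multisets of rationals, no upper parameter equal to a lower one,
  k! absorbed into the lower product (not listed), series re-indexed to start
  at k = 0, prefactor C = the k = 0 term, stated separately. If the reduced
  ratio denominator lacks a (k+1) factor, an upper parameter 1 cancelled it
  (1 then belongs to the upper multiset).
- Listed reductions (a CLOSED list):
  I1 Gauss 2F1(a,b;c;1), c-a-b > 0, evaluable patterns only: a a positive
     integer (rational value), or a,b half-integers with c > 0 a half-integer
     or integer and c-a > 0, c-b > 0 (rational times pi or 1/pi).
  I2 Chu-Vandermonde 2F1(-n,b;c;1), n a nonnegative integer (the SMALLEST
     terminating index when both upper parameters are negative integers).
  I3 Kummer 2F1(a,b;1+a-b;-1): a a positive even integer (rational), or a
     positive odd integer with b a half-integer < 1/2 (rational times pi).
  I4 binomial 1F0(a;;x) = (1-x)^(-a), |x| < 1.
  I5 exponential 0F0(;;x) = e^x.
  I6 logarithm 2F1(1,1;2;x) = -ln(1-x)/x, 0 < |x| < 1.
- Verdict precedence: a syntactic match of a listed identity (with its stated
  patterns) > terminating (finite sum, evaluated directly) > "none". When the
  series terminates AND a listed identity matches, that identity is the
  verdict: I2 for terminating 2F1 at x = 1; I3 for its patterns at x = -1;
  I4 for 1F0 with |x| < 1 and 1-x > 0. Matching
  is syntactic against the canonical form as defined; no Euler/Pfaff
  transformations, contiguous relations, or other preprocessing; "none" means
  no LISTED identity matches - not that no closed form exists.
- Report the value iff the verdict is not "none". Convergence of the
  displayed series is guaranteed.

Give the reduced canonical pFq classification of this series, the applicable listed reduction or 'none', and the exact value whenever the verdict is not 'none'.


At argument 5/9: a 3F2 with upper {-3, 1/4, 5}, lower {-2/5, 5/3}, scaled by C = -5/3. Verdict: terminating - the sum ends at index 3 because -3 is a negative integer; exact evaluation follows. Value: -7405/135168.

First insight: from the first term -5/3: (1)_k (prefactor -5/3) is k! itself.
Adjacent-term ratio: r(k) = (5/9) * (k-3) (k+1/4) (k+5) / [(k-2/5) (k+5/3) (k+1)] ; factor over Q: parameters, x = (5/9), and C = -5/3.


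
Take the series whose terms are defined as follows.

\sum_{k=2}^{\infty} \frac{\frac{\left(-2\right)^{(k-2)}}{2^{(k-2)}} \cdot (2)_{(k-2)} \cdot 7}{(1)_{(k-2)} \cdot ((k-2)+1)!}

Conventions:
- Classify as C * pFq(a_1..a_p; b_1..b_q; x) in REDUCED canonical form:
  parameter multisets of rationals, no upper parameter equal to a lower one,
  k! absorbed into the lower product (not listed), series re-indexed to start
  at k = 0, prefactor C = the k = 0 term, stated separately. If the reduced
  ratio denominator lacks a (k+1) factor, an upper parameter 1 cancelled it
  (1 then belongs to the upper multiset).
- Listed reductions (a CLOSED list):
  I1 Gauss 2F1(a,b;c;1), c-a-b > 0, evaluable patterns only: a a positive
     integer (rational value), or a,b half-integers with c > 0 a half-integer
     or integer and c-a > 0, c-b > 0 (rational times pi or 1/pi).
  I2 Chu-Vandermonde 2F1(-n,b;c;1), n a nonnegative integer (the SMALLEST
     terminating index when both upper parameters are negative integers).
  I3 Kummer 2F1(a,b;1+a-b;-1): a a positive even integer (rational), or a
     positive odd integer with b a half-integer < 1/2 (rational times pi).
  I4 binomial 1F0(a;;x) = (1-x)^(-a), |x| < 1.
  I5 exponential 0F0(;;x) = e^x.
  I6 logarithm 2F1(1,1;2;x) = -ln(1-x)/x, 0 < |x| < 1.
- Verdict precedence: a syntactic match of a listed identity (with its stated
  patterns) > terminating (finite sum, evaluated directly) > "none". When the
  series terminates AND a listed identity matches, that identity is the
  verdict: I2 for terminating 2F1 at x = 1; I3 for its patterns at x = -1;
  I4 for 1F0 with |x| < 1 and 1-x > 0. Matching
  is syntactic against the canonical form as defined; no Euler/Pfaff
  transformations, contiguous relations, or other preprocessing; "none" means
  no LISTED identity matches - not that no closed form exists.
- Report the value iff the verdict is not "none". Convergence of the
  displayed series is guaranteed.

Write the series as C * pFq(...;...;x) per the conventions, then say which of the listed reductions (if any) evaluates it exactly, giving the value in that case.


Key step: t_0 = 7 here, and the parameter 2 appears in both the upper and lower lists and cancels.
Ratio: r(k) = -1 * 1 / [(k+1)] - rational; roots negated = parameters, x = -1, C = 7.

With C = 7: the canonical form is 0F0(-; -; -1). Verdict: this is the exponential series (I5) (the 0F0 exponential series at x = -1). Hence: 7 \cdot e^{-1}.


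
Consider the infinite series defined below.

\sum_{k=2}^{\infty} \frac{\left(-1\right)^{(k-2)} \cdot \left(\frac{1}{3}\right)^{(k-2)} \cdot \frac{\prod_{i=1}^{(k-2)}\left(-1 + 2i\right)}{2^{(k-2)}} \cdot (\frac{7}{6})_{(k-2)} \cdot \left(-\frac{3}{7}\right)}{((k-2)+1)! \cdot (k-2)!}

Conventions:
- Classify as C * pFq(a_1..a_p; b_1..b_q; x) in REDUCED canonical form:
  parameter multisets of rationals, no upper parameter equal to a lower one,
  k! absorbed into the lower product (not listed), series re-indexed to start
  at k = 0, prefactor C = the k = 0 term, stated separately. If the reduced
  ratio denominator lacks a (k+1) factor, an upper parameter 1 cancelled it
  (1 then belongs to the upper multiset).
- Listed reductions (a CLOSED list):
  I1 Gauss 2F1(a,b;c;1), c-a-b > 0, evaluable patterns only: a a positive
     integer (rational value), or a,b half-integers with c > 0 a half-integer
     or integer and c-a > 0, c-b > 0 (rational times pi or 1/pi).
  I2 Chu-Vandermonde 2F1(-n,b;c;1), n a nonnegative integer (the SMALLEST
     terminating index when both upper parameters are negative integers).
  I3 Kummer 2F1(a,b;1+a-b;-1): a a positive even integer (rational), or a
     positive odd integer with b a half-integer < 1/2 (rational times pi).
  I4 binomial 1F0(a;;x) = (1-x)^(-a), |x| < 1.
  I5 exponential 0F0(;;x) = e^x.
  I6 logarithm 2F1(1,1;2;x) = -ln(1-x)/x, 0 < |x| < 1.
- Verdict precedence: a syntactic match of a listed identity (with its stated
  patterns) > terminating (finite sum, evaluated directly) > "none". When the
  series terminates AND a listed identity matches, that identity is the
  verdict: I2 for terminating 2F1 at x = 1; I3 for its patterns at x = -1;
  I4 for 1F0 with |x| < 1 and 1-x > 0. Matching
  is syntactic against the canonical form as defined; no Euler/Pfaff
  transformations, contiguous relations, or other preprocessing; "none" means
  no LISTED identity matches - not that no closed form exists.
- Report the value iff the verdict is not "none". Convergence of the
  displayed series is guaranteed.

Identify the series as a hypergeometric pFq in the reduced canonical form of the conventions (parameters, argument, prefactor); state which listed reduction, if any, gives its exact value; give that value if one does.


Prefactor -\frac{3}{7}, argument -\frac{1}{3}: 2F1 with upper {\frac{1}{2}, \frac{7}{6}} over lower {2}. Verdict: none (x = -\frac{1}{3}): each listed identity misses the multisets {\frac{1}{2}, \frac{7}{6}} ; {2}.

The tell: t_0 = -\frac{3}{7} here, and the denominator's factorial ratio (C = -3/7) is a lower Pochhammer.
Ratio: r(k) = -\frac{1}{3} * (k+\frac{1}{2}) (k+\frac{7}{6}) / [(k+2) (k+1)] - rational in k. x = -\frac{1}{3}; t_0 = -\frac{3}{7}; negate the roots.


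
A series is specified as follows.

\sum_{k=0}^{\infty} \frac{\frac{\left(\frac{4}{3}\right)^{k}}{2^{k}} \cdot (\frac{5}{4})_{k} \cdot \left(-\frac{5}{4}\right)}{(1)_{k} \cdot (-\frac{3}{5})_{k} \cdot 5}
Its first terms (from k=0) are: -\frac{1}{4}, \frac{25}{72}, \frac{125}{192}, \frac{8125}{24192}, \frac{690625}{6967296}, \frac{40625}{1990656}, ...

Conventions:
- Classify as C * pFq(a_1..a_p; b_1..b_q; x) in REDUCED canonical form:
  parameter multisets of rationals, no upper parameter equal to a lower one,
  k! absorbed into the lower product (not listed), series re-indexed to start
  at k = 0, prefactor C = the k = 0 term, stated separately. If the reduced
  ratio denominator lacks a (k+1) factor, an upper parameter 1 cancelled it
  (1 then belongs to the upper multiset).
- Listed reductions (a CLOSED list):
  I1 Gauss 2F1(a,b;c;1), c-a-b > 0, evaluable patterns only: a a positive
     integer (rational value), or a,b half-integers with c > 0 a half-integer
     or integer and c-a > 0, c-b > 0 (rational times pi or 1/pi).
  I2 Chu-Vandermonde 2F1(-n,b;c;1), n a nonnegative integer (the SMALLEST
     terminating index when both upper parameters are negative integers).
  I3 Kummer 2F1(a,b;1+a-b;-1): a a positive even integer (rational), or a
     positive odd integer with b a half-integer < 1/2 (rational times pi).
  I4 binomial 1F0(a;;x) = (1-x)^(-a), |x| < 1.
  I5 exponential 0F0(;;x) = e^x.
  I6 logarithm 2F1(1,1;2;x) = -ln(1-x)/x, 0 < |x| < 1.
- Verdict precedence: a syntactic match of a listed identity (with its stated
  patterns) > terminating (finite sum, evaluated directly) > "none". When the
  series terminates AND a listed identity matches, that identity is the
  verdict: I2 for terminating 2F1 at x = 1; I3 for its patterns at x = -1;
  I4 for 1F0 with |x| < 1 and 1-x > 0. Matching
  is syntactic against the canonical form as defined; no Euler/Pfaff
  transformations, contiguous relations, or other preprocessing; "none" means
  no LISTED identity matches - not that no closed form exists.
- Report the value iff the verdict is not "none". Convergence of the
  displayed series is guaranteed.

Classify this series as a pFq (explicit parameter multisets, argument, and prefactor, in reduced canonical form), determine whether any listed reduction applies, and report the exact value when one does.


With C = -\frac{1}{4}: the canonical form is 1F1(\frac{5}{4}; -\frac{3}{5}; \frac{2}{3}). Verdict: none. No listed pattern accepts 1F1(\frac{5}{4}; -\frac{3}{5}; \frac{2}{3}).

Key observation: t_0 being -\frac{1}{4}, the two k-th powers (C = -1/4) combine into one argument.
Step ratio: r(k) = \frac{2}{3} * (k+\frac{5}{4}) / [(k-\frac{3}{5}) (k+1)] - rational in k. x = \frac{2}{3}; t_0 = -\frac{1}{4}; negate the roots.


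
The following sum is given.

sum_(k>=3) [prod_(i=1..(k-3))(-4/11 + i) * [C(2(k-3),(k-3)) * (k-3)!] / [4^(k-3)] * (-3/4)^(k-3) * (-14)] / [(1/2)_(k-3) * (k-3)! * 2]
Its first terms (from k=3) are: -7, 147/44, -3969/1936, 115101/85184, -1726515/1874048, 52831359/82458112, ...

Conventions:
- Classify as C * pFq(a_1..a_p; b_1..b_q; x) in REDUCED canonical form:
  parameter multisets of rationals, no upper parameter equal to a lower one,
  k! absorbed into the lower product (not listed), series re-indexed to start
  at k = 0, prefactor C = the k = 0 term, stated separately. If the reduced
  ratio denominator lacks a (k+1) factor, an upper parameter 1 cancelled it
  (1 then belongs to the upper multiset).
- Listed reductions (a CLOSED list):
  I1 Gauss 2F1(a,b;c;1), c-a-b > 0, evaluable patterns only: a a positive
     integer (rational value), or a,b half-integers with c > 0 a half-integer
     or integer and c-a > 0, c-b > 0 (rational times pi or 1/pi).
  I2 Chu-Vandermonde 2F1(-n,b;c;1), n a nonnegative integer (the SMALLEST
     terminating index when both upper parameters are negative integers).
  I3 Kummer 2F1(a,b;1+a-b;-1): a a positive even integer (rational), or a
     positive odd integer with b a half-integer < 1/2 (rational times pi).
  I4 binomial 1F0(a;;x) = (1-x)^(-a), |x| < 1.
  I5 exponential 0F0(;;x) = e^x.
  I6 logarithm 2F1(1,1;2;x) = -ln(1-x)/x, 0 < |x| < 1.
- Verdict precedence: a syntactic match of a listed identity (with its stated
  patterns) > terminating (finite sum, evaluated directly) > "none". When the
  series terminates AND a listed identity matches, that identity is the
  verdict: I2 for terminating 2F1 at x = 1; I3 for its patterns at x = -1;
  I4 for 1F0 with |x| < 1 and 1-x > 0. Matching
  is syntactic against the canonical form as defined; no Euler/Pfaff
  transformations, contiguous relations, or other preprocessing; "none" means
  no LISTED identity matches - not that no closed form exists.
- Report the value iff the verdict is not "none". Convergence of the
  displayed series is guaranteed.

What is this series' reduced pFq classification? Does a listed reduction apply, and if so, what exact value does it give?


Classification (C = -7): 1F0 with upper {7/11}, lower {-}, argument x = -3/4. Verdict: this is the I4 binomial reduction (the 1F0 binomial series: exponent -7/11, x = -3/4). Sum: (-7) * (7/4)^(-7/11).

The tell: t_0 being -7, the constant factors (C = -7, x = -3/4) combine into one prefactor.
Adjacent-term ratio: r(k) = (-3/4) * (k+7/11) / [(k+1)] - rational in k. x = (-3/4); t_0 = -7; negate the roots.
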